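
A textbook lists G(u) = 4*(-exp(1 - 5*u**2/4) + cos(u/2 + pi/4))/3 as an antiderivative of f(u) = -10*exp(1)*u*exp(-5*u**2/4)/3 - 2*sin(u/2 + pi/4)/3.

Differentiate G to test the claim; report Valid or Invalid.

d/du[G] = exp(1)*(10*u - 2*exp(-1)*exp(5*u**2/4)*sin(u/2 + pi/4))*exp(-5*u**2/4)/3
d/du[G] - f(u) = 20*exp(1)*u*exp(-5*u**2/4)/3 != 0.

Invalid: d/du[G] - f = 20*exp(1)*u*exp(-5*u**2/4)/3, which is not 0.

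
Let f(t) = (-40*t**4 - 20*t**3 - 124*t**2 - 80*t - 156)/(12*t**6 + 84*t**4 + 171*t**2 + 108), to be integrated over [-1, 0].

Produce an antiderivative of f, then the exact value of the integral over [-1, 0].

Antiderivative: F(t) = -4*t/(6*t**2 + 9) - 2*atan(t/2) + 5/(6*t**2 + 9); value = -2*atan(1/2) - 2/45

Since d/dt undoes antidifferentiation here, F'(t) = f(t) is required of F(t).
F(t) = -4*t/(6*t**2 + 9) - 2*atan(t/2) + 5/(6*t**2 + 9) is an antiderivative of f.
Check: d/dt[-4*t/(6*t**2 + 9) - 2*atan(t/2) + 5/(6*t**2 + 9)] = (-40*t**4 - 20*t**3 - 124*t**2 - 80*t - 156)/(12*t**6 + 84*t**4 + 171*t**2 + 108) = f(t).
F(0) = 5/9; F(-1) = 3/5 + 2*atan(1/2).
Integral = F(0) - F(-1) = -2*atan(1/2) - 2/45.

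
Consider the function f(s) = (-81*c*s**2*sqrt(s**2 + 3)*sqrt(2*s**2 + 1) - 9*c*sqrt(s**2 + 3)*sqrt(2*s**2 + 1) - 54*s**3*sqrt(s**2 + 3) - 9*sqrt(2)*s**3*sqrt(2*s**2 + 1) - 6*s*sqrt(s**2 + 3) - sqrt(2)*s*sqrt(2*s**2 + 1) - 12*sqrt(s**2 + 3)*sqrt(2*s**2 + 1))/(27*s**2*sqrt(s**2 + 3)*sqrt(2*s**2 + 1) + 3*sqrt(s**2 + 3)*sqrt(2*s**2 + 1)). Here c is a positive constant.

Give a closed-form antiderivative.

Whatever form F(s) takes, F'(s) = f(s) is non-negotiable.
Check: d/ds[-3*c*s - sqrt(2)*sqrt(s**2 + 3)/3 - sqrt(2*s**2 + 1) - 4*atan(3*s)/3] = (-81*c*s**2*sqrt(s**2 + 3)*sqrt(2*s**2 + 1) - 9*c*sqrt(s**2 + 3)*sqrt(2*s**2 + 1) - 54*s**3*sqrt(s**2 + 3) - 9*sqrt(2)*s**3*sqrt(2*s**2 + 1) - 6*s*sqrt(s**2 + 3) - sqrt(2)*s*sqrt(2*s**2 + 1) - 12*sqrt(s**2 + 3)*sqrt(2*s**2 + 1))/(27*s**2*sqrt(s**2 + 3)*sqrt(2*s**2 + 1) + 3*sqrt(s**2 + 3)*sqrt(2*s**2 + 1)) = f(s).

An antiderivative is F(s) = -3*c*s - sqrt(2)*sqrt(s**2 + 3)/3 - sqrt(2*s**2 + 1) - 4*atan(3*s)/3.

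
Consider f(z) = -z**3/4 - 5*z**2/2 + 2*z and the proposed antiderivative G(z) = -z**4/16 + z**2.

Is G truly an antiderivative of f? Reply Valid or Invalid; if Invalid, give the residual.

d/dz[G] = -z**3/4 + 2*z
d/dz[G] - f(z) = 5*z**2/2 != 0.

Invalid: d/dz[G] - f = 5*z**2/2, which is not 0.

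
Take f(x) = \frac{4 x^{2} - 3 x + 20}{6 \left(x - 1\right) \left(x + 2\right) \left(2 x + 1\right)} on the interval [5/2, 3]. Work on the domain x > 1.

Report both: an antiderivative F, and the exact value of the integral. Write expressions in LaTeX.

Antiderivative: F(x) = \frac{7 \log{\left(x - 1 \right)} - 15 \log{\left(x + \frac{1}{2} \right)} + 14 \log{\left(x + 2 \right)}}{18}; value = - \frac{7 \log{\left(\frac{9}{2} \right)}}{9} - \frac{5 \log{\left(\frac{7}{2} \right)}}{6} - \frac{7 \log{\left(\frac{3}{2} \right)}}{18} + \frac{7 \log{\left(2 \right)}}{18} + \frac{5 \log{\left(3 \right)}}{6} + \frac{7 \log{\left(5 \right)}}{9}

The denominator factors as 6 \left(x - 1\right) \left(x + 2\right) \left(2 x + 1\right); partial fractions split f into directly integrable pieces: - \frac{5}{3 \left(2 x + 1\right)} + \frac{7}{9 \left(x + 2\right)} + \frac{7}{18 \left(x - 1\right)}.
F(x) = \frac{7 \log{\left(x - 1 \right)} - 15 \log{\left(x + \frac{1}{2} \right)} + 14 \log{\left(x + 2 \right)}}{18} is an antiderivative of f.
Check: d/dx[\frac{7 \log{\left(x - 1 \right)} - 15 \log{\left(x + \frac{1}{2} \right)} + 14 \log{\left(x + 2 \right)}}{18}] = \frac{4 x^{2} - 3 x + 20}{12 x^{3} + 18 x^{2} - 18 x - 12}, which equals f(x).
F(3) = - \frac{5 \log{\left(\frac{7}{2} \right)}}{6} + \frac{7 \log{\left(2 \right)}}{18} + \frac{7 \log{\left(5 \right)}}{9}; F(5/2) = - \frac{5 \log{\left(3 \right)}}{6} + \frac{7 \log{\left(\frac{3}{2} \right)}}{18} + \frac{7 \log{\left(\frac{9}{2} \right)}}{9}.
Integral = F(3) - F(5/2) = - \frac{7 \log{\left(\frac{9}{2} \right)}}{9} - \frac{5 \log{\left(\frac{7}{2} \right)}}{6} - \frac{7 \log{\left(\frac{3}{2} \right)}}{18} + \frac{7 \log{\left(2 \right)}}{18} + \frac{5 \log{\left(3 \right)}}{6} + \frac{7 \log{\left(5 \right)}}{9}.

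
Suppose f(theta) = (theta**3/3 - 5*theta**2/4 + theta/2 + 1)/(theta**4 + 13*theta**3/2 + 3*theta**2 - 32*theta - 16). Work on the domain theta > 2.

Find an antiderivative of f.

An antiderivative is F(theta) = -(49*theta*log(theta - 2) + 171*theta*log(theta + 1/2) - 4630*theta*log(theta + 4) + 196*log(theta - 2) + 684*log(theta + 1/2) - 18520*log(theta + 4) - 26670)/(13230*(theta + 4)).

The denominator factors as 6*(theta - 2)*(theta + 4)**2*(2*theta + 1); partial fractions split f into directly integrable pieces: -19/(735*(2*theta + 1)) + 463/(1323*(theta + 4)) - 127/(63*(theta + 4)**2) - 1/(270*(theta - 2)).
Check: d/dtheta[-(49*theta*log(theta - 2) + 171*theta*log(theta + 1/2) - 4630*theta*log(theta + 4) + 196*log(theta - 2) + 684*log(theta + 1/2) - 18520*log(theta + 4) - 26670)/(13230*(theta + 4))] = (4*theta**3 - 15*theta**2 + 6*theta + 12)/(12*theta**4 + 78*theta**3 + 36*theta**2 - 384*theta - 192), which equals f(theta).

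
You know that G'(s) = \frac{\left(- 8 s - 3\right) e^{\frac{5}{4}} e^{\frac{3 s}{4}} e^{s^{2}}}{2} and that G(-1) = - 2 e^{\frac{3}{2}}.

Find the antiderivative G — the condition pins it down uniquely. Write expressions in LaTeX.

G(s) = - 2 e^{\frac{5}{4}} e^{\frac{3 s}{4}} e^{s^{2}}

The substitution u = s^{2} + \frac{3 s}{4} + \frac{5}{4} works: G'(s) is exactly (dG/du)*(du/ds) for that inner function.
A general antiderivative is - 2 e^{s^{2} + \frac{3 s}{4} + \frac{5}{4}} + C.
The condition gives C = - 2 e^{\frac{3}{2}} - (- 2 e^{\frac{3}{2}}) = 0.
So G(s) = - 2 e^{\frac{5}{4}} e^{\frac{3 s}{4}} e^{s^{2}}.
Check: d/ds[- 2 e^{\frac{5}{4}} e^{\frac{3 s}{4}} e^{s^{2}}] = - 4 s e^{\frac{5}{4}} e^{\frac{3 s}{4}} e^{s^{2}} - \frac{3 e^{\frac{5}{4}} e^{\frac{3 s}{4}} e^{s^{2}}}{2}, which equals G'(s).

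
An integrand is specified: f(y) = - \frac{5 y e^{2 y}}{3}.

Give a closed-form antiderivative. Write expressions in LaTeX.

An antiderivative is F(y) = - \frac{5 y e^{2 y}}{6} + \frac{5 e^{2 y}}{12}.

f has the shape u'v + uv' for u = \frac{5}{12} - \frac{5 y}{6} and v = e^{2 y} — it is the derivative of the product u*v.
Check: d/dy[- \frac{5 y e^{2 y}}{6} + \frac{5 e^{2 y}}{12}] = - \frac{5 y e^{2 y}}{3} = f(y).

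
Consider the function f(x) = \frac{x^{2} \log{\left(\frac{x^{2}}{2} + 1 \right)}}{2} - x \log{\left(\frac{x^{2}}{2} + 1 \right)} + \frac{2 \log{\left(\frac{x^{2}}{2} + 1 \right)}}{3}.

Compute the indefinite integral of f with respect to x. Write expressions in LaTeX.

F(x) = - \frac{x^{3}}{9} + \frac{x^{2}}{2} - \frac{2 x}{3} + \left(\frac{x^{3}}{6} - \frac{x^{2}}{2} + \frac{2 x}{3}\right) \log{\left(\frac{x^{2}}{2} + 1 \right)} - \log{\left(x^{2} + 2 \right)} + \frac{2 \sqrt{2} \operatorname{atan}{\left(\frac{\sqrt{2} x}{2} \right)}}{3} + C

The integrand splits into summands that can be handled one at a time.
Check: d/dx[- \frac{x^{3}}{9} + \frac{x^{2}}{2} - \frac{2 x}{3} + \left(\frac{x^{3}}{6} - \frac{x^{2}}{2} + \frac{2 x}{3}\right) \log{\left(\frac{x^{2}}{2} + 1 \right)} - \log{\left(x^{2} + 2 \right)} + \frac{2 \sqrt{2} \operatorname{atan}{\left(\frac{\sqrt{2} x}{2} \right)}}{3}] = \frac{x^{2} \log{\left(\frac{x^{2}}{2} + 1 \right)}}{2} - x \log{\left(\frac{x^{2}}{2} + 1 \right)} + \frac{2 \log{\left(\frac{x^{2}}{2} + 1 \right)}}{3} = f(x).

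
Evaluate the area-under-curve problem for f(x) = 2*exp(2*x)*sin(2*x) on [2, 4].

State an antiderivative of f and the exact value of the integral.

Differentiate the proposed F(x) back; it has to land on f(x) exactly.
F(x) = exp(2*x)*sin(2*x)/2 - exp(2*x)*cos(2*x)/2 is an antiderivative of f.
Check: d/dx[exp(2*x)*sin(2*x)/2 - exp(2*x)*cos(2*x)/2] = 2*exp(2*x)*sin(2*x) = f(x).
F(4) = -exp(8)*cos(8)/2 + exp(8)*sin(8)/2; F(2) = exp(4)*sin(4)/2 - exp(4)*cos(4)/2.
Integral = F(4) - F(2) = exp(4)*cos(4)/2 - exp(4)*sin(4)/2 - exp(8)*cos(8)/2 + exp(8)*sin(8)/2.

Antiderivative: F(x) = exp(2*x)*sin(2*x)/2 - exp(2*x)*cos(2*x)/2; value = exp(4)*cos(4)/2 - exp(4)*sin(4)/2 - exp(8)*cos(8)/2 + exp(8)*sin(8)/2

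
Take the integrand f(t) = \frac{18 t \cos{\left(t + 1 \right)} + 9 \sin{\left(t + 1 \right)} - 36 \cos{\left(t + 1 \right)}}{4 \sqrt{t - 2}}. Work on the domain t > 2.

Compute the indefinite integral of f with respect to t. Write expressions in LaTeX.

f has the shape u'v + uv' for u = \frac{9 \sqrt{t - 2}}{2} and v = \sin{\left(t + 1 \right)} — it is the derivative of the product u*v.
Check: d/dt[\frac{9 \sqrt{t - 2} \sin{\left(t + 1 \right)}}{2}] = \frac{18 t \cos{\left(t + 1 \right)} + 9 \sin{\left(t + 1 \right)} - 36 \cos{\left(t + 1 \right)}}{4 \sqrt{t - 2}} = f(t).

F(t) = \frac{9 \sqrt{t - 2} \sin{\left(t + 1 \right)}}{2} + C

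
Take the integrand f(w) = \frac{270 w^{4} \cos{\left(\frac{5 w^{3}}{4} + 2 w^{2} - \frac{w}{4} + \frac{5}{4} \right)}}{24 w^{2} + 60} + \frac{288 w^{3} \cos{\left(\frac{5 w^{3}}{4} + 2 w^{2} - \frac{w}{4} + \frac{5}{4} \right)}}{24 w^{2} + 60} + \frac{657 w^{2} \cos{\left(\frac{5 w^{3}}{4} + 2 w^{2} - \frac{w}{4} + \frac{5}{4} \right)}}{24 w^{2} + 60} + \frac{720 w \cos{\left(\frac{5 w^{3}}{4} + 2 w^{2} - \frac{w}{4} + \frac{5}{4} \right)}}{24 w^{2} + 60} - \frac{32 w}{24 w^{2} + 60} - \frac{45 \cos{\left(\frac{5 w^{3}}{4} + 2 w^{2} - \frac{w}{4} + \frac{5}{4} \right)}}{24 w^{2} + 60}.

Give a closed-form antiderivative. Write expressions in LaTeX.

The integrand splits into summands that can be handled one at a time.
Check: d/dw[- \frac{2 \log{\left(2 w^{2} + 5 \right)}}{3} + 3 \sin{\left(\frac{5 w^{3}}{4} + 2 w^{2} - \frac{w}{4} + \frac{5}{4} \right)}] = \frac{270 w^{4} \cos{\left(\frac{5 w^{3}}{4} + 2 w^{2} - \frac{w}{4} + \frac{5}{4} \right)} + 288 w^{3} \cos{\left(\frac{5 w^{3}}{4} + 2 w^{2} - \frac{w}{4} + \frac{5}{4} \right)} + 657 w^{2} \cos{\left(\frac{5 w^{3}}{4} + 2 w^{2} - \frac{w}{4} + \frac{5}{4} \right)} + 720 w \cos{\left(\frac{5 w^{3}}{4} + 2 w^{2} - \frac{w}{4} + \frac{5}{4} \right)} - 32 w - 45 \cos{\left(\frac{5 w^{3}}{4} + 2 w^{2} - \frac{w}{4} + \frac{5}{4} \right)}}{24 w^{2} + 60}, which equals f(w).

An antiderivative is F(w) = - \frac{2 \log{\left(2 w^{2} + 5 \right)}}{3} + 3 \sin{\left(\frac{5 w^{3}}{4} + 2 w^{2} - \frac{w}{4} + \frac{5}{4} \right)}.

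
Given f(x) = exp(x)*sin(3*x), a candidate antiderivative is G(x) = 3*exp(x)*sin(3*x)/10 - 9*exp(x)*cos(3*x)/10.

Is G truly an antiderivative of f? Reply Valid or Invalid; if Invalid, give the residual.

d/dx[G] = 3*exp(x)*sin(3*x)
d/dx[G] - f(x) = 2*exp(x)*sin(3*x) != 0.

Invalid: d/dx[G] - f = 2*exp(x)*sin(3*x), which is not 0.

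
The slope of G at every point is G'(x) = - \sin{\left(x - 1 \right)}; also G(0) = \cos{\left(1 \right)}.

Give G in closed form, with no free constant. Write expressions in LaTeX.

G(x) = \cos{\left(x - 1 \right)}

Check a candidate G(x) by differentiating: d/dx[G] must match the given G'(x).
A general antiderivative is \cos{\left(x - 1 \right)} + C.
The condition gives C = \cos{\left(1 \right)} - (\cos{\left(1 \right)}) = 0.
So G(x) = \cos{\left(x - 1 \right)}.
Check: d/dx[\cos{\left(x - 1 \right)}] = - \sin{\left(x - 1 \right)} = G'(x).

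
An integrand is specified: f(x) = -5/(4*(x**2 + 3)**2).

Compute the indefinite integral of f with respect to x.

F(x) = -5*x/(24*x**2 + 72) - 5*sqrt(3)*atan(sqrt(3)*x/3)/72 + C

Any candidate F(x) must reproduce f(x) exactly when differentiated.
Check: d/dx[-5*x/(24*x**2 + 72) - 5*sqrt(3)*atan(sqrt(3)*x/3)/72] = -5/(4*x**4 + 24*x**2 + 36), which equals f(x).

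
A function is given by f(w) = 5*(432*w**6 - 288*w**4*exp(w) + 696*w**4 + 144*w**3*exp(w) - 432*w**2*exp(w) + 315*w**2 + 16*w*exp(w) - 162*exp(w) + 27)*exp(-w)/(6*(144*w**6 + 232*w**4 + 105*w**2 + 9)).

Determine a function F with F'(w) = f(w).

An antiderivative is F(w) = (-120*w**2*exp(w)*atan(3*w) - 60*w**2 - 90*exp(w)*atan(3*w) - 10*exp(w) - 45)/(24*w**2*exp(w) + 18*exp(w)).

A first test for any F(w): its w-derivative must equal f(w) identically.
Check: d/dw[(-120*w**2*exp(w)*atan(3*w) - 60*w**2 - 90*exp(w)*atan(3*w) - 10*exp(w) - 45)/(24*w**2*exp(w) + 18*exp(w))] = (2160*w**6 - 1440*w**4*exp(w) + 3480*w**4 + 720*w**3*exp(w) - 2160*w**2*exp(w) + 1575*w**2 + 80*w*exp(w) - 810*exp(w) + 135)/(864*w**6*exp(w) + 1392*w**4*exp(w) + 630*w**2*exp(w) + 54*exp(w)), which equals f(w).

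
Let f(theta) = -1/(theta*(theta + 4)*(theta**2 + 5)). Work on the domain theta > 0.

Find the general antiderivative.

F(theta) = (-21*log(theta) + 5*log(theta + 4) + 8*log(theta**2 + 5) + 4*sqrt(5)*atan(sqrt(5)*theta/5))/420 + C

The denominator factors as theta*(theta + 4)*(theta**2 + 5); partial fractions split f into directly integrable pieces: (4*theta + 5)/(105*(theta**2 + 5)) + 1/(84*(theta + 4)) - 1/(20*theta).
Check: d/dtheta[(-21*log(theta) + 5*log(theta + 4) + 8*log(theta**2 + 5) + 4*sqrt(5)*atan(sqrt(5)*theta/5))/420] = -1/(theta**4 + 4*theta**3 + 5*theta**2 + 20*theta), which equals f(theta).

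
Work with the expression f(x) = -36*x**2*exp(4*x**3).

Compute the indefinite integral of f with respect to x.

f matches the chain-rule pattern g'(h)*h' with inner function h(x) = 4*x**3; substituting u = h(x) collapses the integral.
Check: d/dx[-3*exp(4*x**3)] = -36*x**2*exp(4*x**3) = f(x).

F(x) = -3*exp(4*x**3) + C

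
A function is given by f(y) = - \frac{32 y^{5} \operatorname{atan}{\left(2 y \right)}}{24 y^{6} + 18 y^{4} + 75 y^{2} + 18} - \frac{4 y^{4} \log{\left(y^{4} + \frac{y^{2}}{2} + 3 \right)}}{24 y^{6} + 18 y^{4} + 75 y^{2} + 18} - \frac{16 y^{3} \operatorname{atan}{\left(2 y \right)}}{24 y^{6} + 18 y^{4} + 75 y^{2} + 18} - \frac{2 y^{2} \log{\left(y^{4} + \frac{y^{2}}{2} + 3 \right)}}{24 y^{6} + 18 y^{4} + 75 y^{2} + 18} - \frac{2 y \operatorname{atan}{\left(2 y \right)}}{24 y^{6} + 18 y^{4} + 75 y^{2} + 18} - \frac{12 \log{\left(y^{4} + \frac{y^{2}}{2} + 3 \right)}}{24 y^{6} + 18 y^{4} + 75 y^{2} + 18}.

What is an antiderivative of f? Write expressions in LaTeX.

f has the shape u'v + uv' for u = - \frac{\operatorname{atan}{\left(2 y \right)}}{3} and v = \log{\left(y^{4} + \frac{y^{2}}{2} + 3 \right)} — it is the derivative of the product u*v.
Check: d/dy[- \frac{\log{\left(y^{4} + \frac{y^{2}}{2} + 3 \right)} \operatorname{atan}{\left(2 y \right)}}{3}] = \frac{- 32 y^{5} \operatorname{atan}{\left(2 y \right)} - 4 y^{4} \log{\left(y^{4} + \frac{y^{2}}{2} + 3 \right)} - 16 y^{3} \operatorname{atan}{\left(2 y \right)} - 2 y^{2} \log{\left(y^{4} + \frac{y^{2}}{2} + 3 \right)} - 2 y \operatorname{atan}{\left(2 y \right)} - 12 \log{\left(y^{4} + \frac{y^{2}}{2} + 3 \right)}}{24 y^{6} + 18 y^{4} + 75 y^{2} + 18}, which equals f(y).

An antiderivative is F(y) = - \frac{\log{\left(y^{4} + \frac{y^{2}}{2} + 3 \right)} \operatorname{atan}{\left(2 y \right)}}{3}.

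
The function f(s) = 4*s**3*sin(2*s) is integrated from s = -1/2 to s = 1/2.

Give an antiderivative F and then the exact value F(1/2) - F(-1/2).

Antiderivative: F(s) = -(4*s**3*cos(2*s) - 6*s**2*sin(2*s) - 6*s*cos(2*s) + 3*sin(2*s))/2; value = -3*sin(1)/2 + 5*cos(1)/2

Check any antiderivative F(s) by computing F'(s) and comparing it with f(s).
F(s) = -(4*s**3*cos(2*s) - 6*s**2*sin(2*s) - 6*s*cos(2*s) + 3*sin(2*s))/2 is an antiderivative of f.
Check: d/ds[-(4*s**3*cos(2*s) - 6*s**2*sin(2*s) - 6*s*cos(2*s) + 3*sin(2*s))/2] = 4*s**3*sin(2*s) = f(s).
F(1/2) = -3*sin(1)/4 + 5*cos(1)/4; F(-1/2) = -5*cos(1)/4 + 3*sin(1)/4.
Integral = F(1/2) - F(-1/2) = -3*sin(1)/2 + 5*cos(1)/2.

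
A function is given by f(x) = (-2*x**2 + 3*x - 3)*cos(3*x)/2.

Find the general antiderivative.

Any candidate F(x) must reproduce f(x) exactly when differentiated.
Check: d/dx[-(18*x**2*sin(3*x) - 27*x*sin(3*x) + 12*x*cos(3*x) + 23*sin(3*x) - 9*cos(3*x))/54] = -x**2*cos(3*x) + 3*x*cos(3*x)/2 - 3*cos(3*x)/2, which equals f(x).

F(x) = -(18*x**2*sin(3*x) - 27*x*sin(3*x) + 12*x*cos(3*x) + 23*sin(3*x) - 9*cos(3*x))/54 + C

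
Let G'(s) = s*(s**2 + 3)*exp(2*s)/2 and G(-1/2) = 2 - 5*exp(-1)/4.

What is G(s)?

G(s) = s**3*exp(2*s)/4 - 3*s**2*exp(2*s)/8 + 9*s*exp(2*s)/8 - 9*exp(2*s)/16 + 2

G'(s) has the shape u'v + uv' for u = s**3/4 - 3*s**2/8 + 9*s/8 - 9/16 and v = exp(2*s) — it is the derivative of the product u*v.
A general antiderivative is (4*s**3 - 6*s**2 + 18*s - 9)*exp(2*s)/16 + C.
The condition gives C = 2 - 5*exp(-1)/4 - (-5*exp(-1)/4) = 2.
So G(s) = s**3*exp(2*s)/4 - 3*s**2*exp(2*s)/8 + 9*s*exp(2*s)/8 - 9*exp(2*s)/16 + 2.
Check: d/ds[s**3*exp(2*s)/4 - 3*s**2*exp(2*s)/8 + 9*s*exp(2*s)/8 - 9*exp(2*s)/16 + 2] = s**3*exp(2*s)/2 + 3*s*exp(2*s)/2, which equals G'(s).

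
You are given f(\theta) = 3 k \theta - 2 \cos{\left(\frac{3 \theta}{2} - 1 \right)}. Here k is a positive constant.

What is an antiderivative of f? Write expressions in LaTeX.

The integrand splits into summands that can be handled one at a time.
Check: d/d\theta[\frac{3 k \theta^{2}}{2} - \frac{4 \sin{\left(\frac{3 \theta}{2} - 1 \right)}}{3}] = 3 k \theta - 2 \cos{\left(\frac{3 \theta}{2} - 1 \right)} = f(\theta).

An antiderivative is F(\theta) = \frac{3 k \theta^{2}}{2} - \frac{4 \sin{\left(\frac{3 \theta}{2} - 1 \right)}}{3}.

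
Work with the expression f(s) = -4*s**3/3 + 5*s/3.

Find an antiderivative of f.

The integrand splits into summands that can be handled one at a time.
Check: d/ds[-s**4/3 + 5*s**2/6] = -4*s**3/3 + 5*s/3 = f(s).

An antiderivative is F(s) = -s**4/3 + 5*s**2/6.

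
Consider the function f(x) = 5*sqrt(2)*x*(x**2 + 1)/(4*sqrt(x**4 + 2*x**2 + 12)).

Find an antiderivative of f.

An antiderivative is F(x) = 5*sqrt(x**4/2 + x**2 + 6)/4.

f matches the chain-rule pattern g'(h)*h' with inner function h(x) = x**4/2 + x**2 + 6; substituting u = h(x) collapses the integral.
Check: d/dx[5*sqrt(x**4/2 + x**2 + 6)/4] = (5*sqrt(2)*x**3 + 5*sqrt(2)*x)/(4*sqrt(x**4 + 2*x**2 + 12)), which equals f(x).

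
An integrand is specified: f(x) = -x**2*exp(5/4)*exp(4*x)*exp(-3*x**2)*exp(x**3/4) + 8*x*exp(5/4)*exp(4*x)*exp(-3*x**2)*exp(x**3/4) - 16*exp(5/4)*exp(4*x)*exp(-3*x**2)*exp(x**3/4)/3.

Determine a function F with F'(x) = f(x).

The substitution u = x**3/4 - 3*x**2 + 4*x + 5/4 works: f is exactly (dF/du)*(du/dx) for that inner function.
Check: d/dx[-4*exp(x**3/4 - 3*x**2 + 4*x + 5/4)/3] = -x**2*exp(5/4)*exp(4*x)*exp(-3*x**2)*exp(x**3/4) + 8*x*exp(5/4)*exp(4*x)*exp(-3*x**2)*exp(x**3/4) - 16*exp(5/4)*exp(4*x)*exp(-3*x**2)*exp(x**3/4)/3 = f(x).

An antiderivative is F(x) = -4*exp(x**3/4 - 3*x**2 + 4*x + 5/4)/3.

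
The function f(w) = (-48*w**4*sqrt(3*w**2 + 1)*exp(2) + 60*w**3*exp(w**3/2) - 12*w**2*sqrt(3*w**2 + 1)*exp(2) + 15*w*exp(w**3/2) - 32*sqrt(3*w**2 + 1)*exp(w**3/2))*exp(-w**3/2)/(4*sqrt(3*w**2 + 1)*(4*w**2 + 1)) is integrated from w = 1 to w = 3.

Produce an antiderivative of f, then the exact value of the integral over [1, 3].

Antiderivative: F(w) = 5*sqrt(3*w**2 + 1)/4 + 2*exp(2 - w**3/2) - 4*atan(2*w); value = -2*exp(3/2) - 4*atan(6) - 5/2 + 2*exp(-23/2) + 4*atan(2) + 5*sqrt(7)/2

Check any antiderivative F(w) by computing F'(w) and comparing it with f(w).
F(w) = 5*sqrt(3*w**2 + 1)/4 + 2*exp(2 - w**3/2) - 4*atan(2*w) is an antiderivative of f.
Check: d/dw[5*sqrt(3*w**2 + 1)/4 + 2*exp(2 - w**3/2) - 4*atan(2*w)] = (-48*w**4*sqrt(3*w**2 + 1) + 60*w**3*exp(-2)*exp(w**3/2) - 12*w**2*sqrt(3*w**2 + 1) + 15*w*exp(-2)*exp(w**3/2) - 32*sqrt(3*w**2 + 1)*exp(-2)*exp(w**3/2))/(16*w**2*sqrt(3*w**2 + 1)*exp(-2)*exp(w**3/2) + 4*sqrt(3*w**2 + 1)*exp(-2)*exp(w**3/2)), which equals f(w).
F(3) = -4*atan(6) + 2*exp(-23/2) + 5*sqrt(7)/2; F(1) = -4*atan(2) + 5/2 + 2*exp(3/2).
Integral = F(3) - F(1) = -2*exp(3/2) - 4*atan(6) - 5/2 + 2*exp(-23/2) + 4*atan(2) + 5*sqrt(7)/2.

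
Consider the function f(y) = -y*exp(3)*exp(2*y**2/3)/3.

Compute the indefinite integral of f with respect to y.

The substitution u = 2*y**2/3 + 3 works: f is exactly (dF/du)*(du/dy) for that inner function.
Check: d/dy[-exp(2*y**2/3 + 3)/4] = -y*exp(3)*exp(2*y**2/3)/3 = f(y).

F(y) = -exp(2*y**2/3 + 3)/4 + C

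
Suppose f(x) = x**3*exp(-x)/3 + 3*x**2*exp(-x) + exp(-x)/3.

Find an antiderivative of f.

Recognize the product-rule pattern: f = u'v + uv' with u = -x**3/3 - 4*x**2 - 8*x - 25/3, v = exp(-x), so integration by parts undoes it.
Check: d/dx[-x**3*exp(-x)/3 - 4*x**2*exp(-x) - 8*x*exp(-x) - 25*exp(-x)/3] = (x**3 + 9*x**2 + 1)*exp(-x)/3, which equals f(x).

An antiderivative is F(x) = -x**3*exp(-x)/3 - 4*x**2*exp(-x) - 8*x*exp(-x) - 25*exp(-x)/3.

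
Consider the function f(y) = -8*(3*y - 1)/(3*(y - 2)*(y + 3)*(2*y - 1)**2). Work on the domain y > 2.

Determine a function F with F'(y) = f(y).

An antiderivative is F(y) = -8*log(y - 2)/27 + 536*log(y - 1/2)/1323 - 16*log(y + 3)/147 - 8/(126*y - 63).

The denominator factors as 3*(y - 2)*(y + 3)*(2*y - 1)**2; partial fractions split f into directly integrable pieces: 1072/(1323*(2*y - 1)) + 16/(63*(2*y - 1)**2) - 16/(147*(y + 3)) - 8/(27*(y - 2)).
Check: d/dy[-8*log(y - 2)/27 + 536*log(y - 1/2)/1323 - 16*log(y + 3)/147 - 8/(126*y - 63)] = (8 - 24*y)/(12*y**4 - 81*y**2 + 75*y - 18), which equals f(y).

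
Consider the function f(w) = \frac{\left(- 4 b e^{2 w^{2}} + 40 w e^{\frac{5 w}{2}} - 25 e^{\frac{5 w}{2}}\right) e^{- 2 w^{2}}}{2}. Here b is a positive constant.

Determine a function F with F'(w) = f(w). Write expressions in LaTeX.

Recover f(w) by differentiating a candidate F(w); any mismatch rules it out.
Check: d/dw[- 2 b w - 5 e^{\frac{5 w}{2}} e^{- 2 w^{2}}] = \frac{\left(- 4 b e^{2 w^{2}} + 40 w e^{\frac{5 w}{2}} - 25 e^{\frac{5 w}{2}}\right) e^{- 2 w^{2}}}{2} = f(w).

An antiderivative is F(w) = - 2 b w - 5 e^{\frac{5 w}{2}} e^{- 2 w^{2}}.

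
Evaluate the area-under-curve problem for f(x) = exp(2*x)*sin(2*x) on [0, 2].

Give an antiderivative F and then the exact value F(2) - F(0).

Antiderivative: F(x) = -(-sin(2*x) + cos(2*x))*exp(2*x)/4; value = exp(4)*sin(4)/4 + 1/4 - exp(4)*cos(4)/4

Since d/dx undoes antidifferentiation here, F'(x) = f(x) is required of F(x).
F(x) = -(-sin(2*x) + cos(2*x))*exp(2*x)/4 is an antiderivative of f.
Check: d/dx[-(-sin(2*x) + cos(2*x))*exp(2*x)/4] = exp(2*x)*sin(2*x) = f(x).
F(2) = exp(4)*sin(4)/4 - exp(4)*cos(4)/4; F(0) = -1/4.
Integral = F(2) - F(0) = exp(4)*sin(4)/4 + 1/4 - exp(4)*cos(4)/4.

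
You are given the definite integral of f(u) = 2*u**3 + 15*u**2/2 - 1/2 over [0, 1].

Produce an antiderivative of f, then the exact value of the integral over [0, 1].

Integrate term by term and add the pieces.
F(u) = u**4/2 + 5*u**3/2 - u/2 is an antiderivative of f.
Check: d/du[u**4/2 + 5*u**3/2 - u/2] = 2*u**3 + 15*u**2/2 - 1/2 = f(u).
F(1) = 5/2; F(0) = 0.
Integral = F(1) - F(0) = 5/2.

Antiderivative: F(u) = u**4/2 + 5*u**3/2 - u/2; value = 5/2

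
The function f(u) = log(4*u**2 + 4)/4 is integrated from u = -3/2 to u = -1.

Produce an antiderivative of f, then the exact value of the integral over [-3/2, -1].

A candidate is checked by its d/du: the result must match f(u).
F(u) = u*log(u**2 + 1)/4 - u/2 + u*log(2)/2 + atan(u)/2 is an antiderivative of f.
Check: d/du[u*log(u**2 + 1)/4 - u/2 + u*log(2)/2 + atan(u)/2] = log(u**2 + 1)/4 + log(2)/2, which equals f(u).
F(-1) = -3*log(2)/4 - pi/8 + 1/2; F(-3/2) = -3*log(2)/4 - atan(3/2)/2 - 3*log(13/4)/8 + 3/4.
Integral = F(-1) - F(-3/2) = -log(8)/4 - pi/8 - 1/4 + atan(3/2)/2 + 3*log(13)/8.

Antiderivative: F(u) = u*log(u**2 + 1)/4 - u/2 + u*log(2)/2 + atan(u)/2; value = -log(8)/4 - pi/8 - 1/4 + atan(3/2)/2 + 3*log(13)/8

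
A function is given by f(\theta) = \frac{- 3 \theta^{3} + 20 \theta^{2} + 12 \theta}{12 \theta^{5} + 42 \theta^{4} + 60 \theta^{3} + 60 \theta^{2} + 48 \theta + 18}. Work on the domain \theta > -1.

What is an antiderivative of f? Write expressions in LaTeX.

The denominator factors as 6 \left(\theta + 1\right)^{2} \left(2 \theta + 3\right) \left(\theta^{2} + 1\right); partial fractions split f into directly integrable pieces: \frac{5 \left(6 \theta + 17\right)}{156 \left(\theta^{2} + 1\right)} + \frac{99}{13 \left(2 \theta + 3\right)} - \frac{4}{\theta + 1} + \frac{11}{12 \left(\theta + 1\right)^{2}}.
Check: d/d\theta[- 4 \log{\left(\theta + 1 \right)} + \frac{99 \log{\left(\theta + \frac{3}{2} \right)}}{26} + \frac{5 \log{\left(\theta^{2} + 1 \right)}}{52} + \frac{85 \operatorname{atan}{\left(\theta \right)}}{156} - \frac{11}{12 \theta + 12}] = \frac{- 3 \theta^{3} + 20 \theta^{2} + 12 \theta}{12 \theta^{5} + 42 \theta^{4} + 60 \theta^{3} + 60 \theta^{2} + 48 \theta + 18} = f(\theta).

An antiderivative is F(\theta) = - 4 \log{\left(\theta + 1 \right)} + \frac{99 \log{\left(\theta + \frac{3}{2} \right)}}{26} + \frac{5 \log{\left(\theta^{2} + 1 \right)}}{52} + \frac{85 \operatorname{atan}{\left(\theta \right)}}{156} - \frac{11}{12 \theta + 12}.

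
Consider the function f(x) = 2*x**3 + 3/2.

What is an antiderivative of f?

An antiderivative is F(x) = x*(x**3 + 3)/2.

Any candidate F(x) must reproduce f(x) exactly when differentiated.
Check: d/dx[x*(x**3 + 3)/2] = 2*x**3 + 3/2 = f(x).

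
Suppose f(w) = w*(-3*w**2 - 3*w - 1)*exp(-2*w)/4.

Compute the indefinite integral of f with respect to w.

f has the shape u'v + uv' for u = 3*w**3/8 + 15*w**2/16 + 17*w/16 + 17/32 and v = exp(-2*w) — it is the derivative of the product u*v.
Check: d/dw[(12*w**3 + 30*w**2 + 34*w + 17)*exp(-2*w)/32] = (-3*w**3 - 3*w**2 - w)*exp(-2*w)/4, which equals f(w).

F(w) = (12*w**3 + 30*w**2 + 34*w + 17)*exp(-2*w)/32 + C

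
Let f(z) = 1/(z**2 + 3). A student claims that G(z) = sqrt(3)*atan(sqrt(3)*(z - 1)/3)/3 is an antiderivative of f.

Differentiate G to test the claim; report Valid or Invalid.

d/dz[G] = 1/(z**2 - 2*z + 4)
d/dz[G] - f(z) = (2*z - 1)/(z**4 - 2*z**3 + 7*z**2 - 6*z + 12) != 0.

Invalid: d/dz[G] - f = (2*z - 1)/(z**4 - 2*z**3 + 7*z**2 - 6*z + 12), which is not 0.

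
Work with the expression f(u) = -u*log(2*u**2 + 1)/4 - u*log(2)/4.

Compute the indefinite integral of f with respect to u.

Integrate term by term and add the pieces.
Check: d/du[(-2*u**2*log(4*u**2 + 2) + 2*u**2 - log(2*u**2 + 1))/16] = -u*log(2*u**2 + 1)/4 - u*log(2)/4 = f(u).

F(u) = (-2*u**2*log(4*u**2 + 2) + 2*u**2 - log(2*u**2 + 1))/16 + C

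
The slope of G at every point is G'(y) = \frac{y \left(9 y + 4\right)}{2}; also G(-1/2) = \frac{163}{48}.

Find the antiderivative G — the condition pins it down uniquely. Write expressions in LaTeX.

G(y) = \frac{9 y^{3} + 6 y^{2} + 20}{6}

Since d/dy undoes antidifferentiation here, G(y) must give back the stated G'(y).
A general antiderivative is \frac{3 y^{3}}{2} + y^{2} + \frac{4}{3} + C.
The condition gives C = \frac{163}{48} - (\frac{67}{48}) = 2.
So G(y) = \frac{9 y^{3} + 6 y^{2} + 20}{6}.
Check: d/dy[\frac{9 y^{3} + 6 y^{2} + 20}{6}] = \frac{9 y^{2}}{2} + 2 y, which equals G'(y).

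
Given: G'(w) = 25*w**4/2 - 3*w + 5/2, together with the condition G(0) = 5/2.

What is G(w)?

G(w) = 5*w**5/2 - 3*w**2/2 + 5*w/2 + 5/2

Integrate term by term and add the pieces.
A general antiderivative is 5*w**5/2 - 3*w**2/2 + 5*w/2 + 2 + C.
The condition gives C = 5/2 - (2) = 1/2.
So G(w) = 5*w**5/2 - 3*w**2/2 + 5*w/2 + 5/2.
Check: d/dw[5*w**5/2 - 3*w**2/2 + 5*w/2 + 5/2] = 25*w**4/2 - 3*w + 5/2 = G'(w).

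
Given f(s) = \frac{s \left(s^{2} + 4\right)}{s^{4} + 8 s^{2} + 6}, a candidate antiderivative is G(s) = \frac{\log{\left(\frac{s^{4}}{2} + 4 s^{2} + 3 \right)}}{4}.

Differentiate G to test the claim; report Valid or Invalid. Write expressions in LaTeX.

d/ds[G] = \frac{s^{3} + 4 s}{s^{4} + 8 s^{2} + 6}
This equals f(s) exactly, so the claim holds.

Valid. The derivative of G reproduces f.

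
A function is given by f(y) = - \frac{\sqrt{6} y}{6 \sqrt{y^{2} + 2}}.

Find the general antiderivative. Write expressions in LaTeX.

F(y) = - \frac{\sqrt{\frac{3 y^{2}}{2} + 3}}{3} + C

The substitution u = \frac{3 y^{2}}{2} + 3 works: f is exactly (dF/du)*(du/dy) for that inner function.
Check: d/dy[- \frac{\sqrt{\frac{3 y^{2}}{2} + 3}}{3}] = - \frac{\sqrt{6} y}{6 \sqrt{y^{2} + 2}} = f(y).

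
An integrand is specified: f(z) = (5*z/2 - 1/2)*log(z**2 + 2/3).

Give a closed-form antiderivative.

Recover f(z) by differentiating a candidate F(z); any mismatch rules it out.
Check: d/dz[5*z**2*log(z**2 + 2/3)/4 - 5*z**2/4 - z*log(z**2 + 2/3)/2 + z + 5*log(z**2 + 2/3)/6 - sqrt(6)*atan(sqrt(6)*z/2)/3] = 5*z*log(z**2 + 2/3)/2 - log(z**2 + 2/3)/2, which equals f(z).

An antiderivative is F(z) = 5*z**2*log(z**2 + 2/3)/4 - 5*z**2/4 - z*log(z**2 + 2/3)/2 + z + 5*log(z**2 + 2/3)/6 - sqrt(6)*atan(sqrt(6)*z/2)/3.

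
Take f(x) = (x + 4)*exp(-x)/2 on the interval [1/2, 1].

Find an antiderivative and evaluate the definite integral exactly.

f has the shape u'v + uv' for u = -x/2 - 5/2 and v = exp(-x) — it is the derivative of the product u*v.
F(x) = (-x - 5)*exp(-x)/2 is an antiderivative of f.
Check: d/dx[(-x - 5)*exp(-x)/2] = (x + 4)*exp(-x)/2 = f(x).
F(1) = -3*exp(-1); F(1/2) = -11*exp(-1/2)/4.
Integral = F(1) - F(1/2) = -3*exp(-1) + 11*exp(-1/2)/4.

Antiderivative: F(x) = (-x - 5)*exp(-x)/2; value = -3*exp(-1) + 11*exp(-1/2)/4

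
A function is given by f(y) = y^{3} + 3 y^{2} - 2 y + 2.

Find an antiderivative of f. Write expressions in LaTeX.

The integrand splits into summands that can be handled one at a time.
Check: d/dy[\frac{y^{4}}{4} + y^{3} - y^{2} + 2 y] = y^{3} + 3 y^{2} - 2 y + 2 = f(y).

An antiderivative is F(y) = \frac{y^{4}}{4} + y^{3} - y^{2} + 2 y.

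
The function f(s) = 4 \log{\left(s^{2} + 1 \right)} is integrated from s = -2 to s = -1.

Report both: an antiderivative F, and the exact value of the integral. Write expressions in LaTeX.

Antiderivative: F(s) = 4 \left(s \log{\left(s^{2} + 1 \right)} - 2 s + 2 \operatorname{atan}{\left(s \right)}\right); value = -8 - 2 \pi - 4 \log{\left(2 \right)} + 8 \operatorname{atan}{\left(2 \right)} + 8 \log{\left(5 \right)}

Since d/ds undoes antidifferentiation here, F'(s) = f(s) is required of F(s).
F(s) = 4 \left(s \log{\left(s^{2} + 1 \right)} - 2 s + 2 \operatorname{atan}{\left(s \right)}\right) is an antiderivative of f.
Check: d/ds[4 \left(s \log{\left(s^{2} + 1 \right)} - 2 s + 2 \operatorname{atan}{\left(s \right)}\right)] = 4 \log{\left(s^{2} + 1 \right)} = f(s).
F(-1) = - 2 \pi - 4 \log{\left(2 \right)} + 8; F(-2) = - 8 \log{\left(5 \right)} - 8 \operatorname{atan}{\left(2 \right)} + 16.
Integral = F(-1) - F(-2) = -8 - 2 \pi - 4 \log{\left(2 \right)} + 8 \operatorname{atan}{\left(2 \right)} + 8 \log{\left(5 \right)}.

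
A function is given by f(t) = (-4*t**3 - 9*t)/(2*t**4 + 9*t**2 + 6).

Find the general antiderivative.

f matches the chain-rule pattern g'(h)*h' with inner function h(t) = t**4/3 + 3*t**2/2 + 1; substituting u = h(t) collapses the integral.
Check: d/dt[-log(t**4/3 + 3*t**2/2 + 1)/2] = (-4*t**3 - 9*t)/(2*t**4 + 9*t**2 + 6) = f(t).

F(t) = -log(t**4/3 + 3*t**2/2 + 1)/2 + C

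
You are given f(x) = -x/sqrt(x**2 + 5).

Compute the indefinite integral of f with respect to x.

F(x) = -sqrt(x**2 + 5) + C

The substitution u = x**2 + 5 works: f is exactly (dF/du)*(du/dx) for that inner function.
Check: d/dx[-sqrt(x**2 + 5)] = -x/sqrt(x**2 + 5) = f(x).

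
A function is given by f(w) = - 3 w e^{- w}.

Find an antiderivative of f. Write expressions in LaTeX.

f has the shape u'v + uv' for u = 3 w + 3 and v = e^{- w} — it is the derivative of the product u*v.
Check: d/dw[3 \left(w + 1\right) e^{- w}] = - 3 w e^{- w} = f(w).

An antiderivative is F(w) = 3 \left(w + 1\right) e^{- w}.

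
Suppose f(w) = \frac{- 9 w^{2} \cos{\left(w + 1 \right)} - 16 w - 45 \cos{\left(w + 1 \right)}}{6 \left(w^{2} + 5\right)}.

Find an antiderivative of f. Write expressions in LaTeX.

An antiderivative is F(w) = - \frac{8 \log{\left(w^{2} + 5 \right)} + 9 \sin{\left(w + 1 \right)}}{6}.

Whatever form F(w) takes, F'(w) = f(w) is non-negotiable.
Check: d/dw[- \frac{8 \log{\left(w^{2} + 5 \right)} + 9 \sin{\left(w + 1 \right)}}{6}] = \frac{- 9 w^{2} \cos{\left(w + 1 \right)} - 16 w - 45 \cos{\left(w + 1 \right)}}{6 w^{2} + 30}, which equals f(w).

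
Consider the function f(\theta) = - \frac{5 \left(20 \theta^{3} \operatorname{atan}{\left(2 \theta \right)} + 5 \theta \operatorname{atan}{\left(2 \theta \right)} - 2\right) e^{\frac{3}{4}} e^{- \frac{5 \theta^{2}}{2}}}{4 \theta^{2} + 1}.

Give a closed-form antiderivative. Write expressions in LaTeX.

f has the shape u'v + uv' for u = 5 \operatorname{atan}{\left(2 \theta \right)} and v = e^{\frac{3}{4} - \frac{5 \theta^{2}}{2}} — it is the derivative of the product u*v.
Check: d/d\theta[5 e^{\frac{3}{4} - \frac{5 \theta^{2}}{2}} \operatorname{atan}{\left(2 \theta \right)}] = \frac{- 100 \theta^{3} \operatorname{atan}{\left(2 \theta \right)} - 25 \theta \operatorname{atan}{\left(2 \theta \right)} + 10}{\frac{4 \theta^{2} e^{\frac{5 \theta^{2}}{2}}}{e^{\frac{3}{4}}} + \frac{e^{\frac{5 \theta^{2}}{2}}}{e^{\frac{3}{4}}}}, which equals f(\theta).

An antiderivative is F(\theta) = 5 e^{\frac{3}{4} - \frac{5 \theta^{2}}{2}} \operatorname{atan}{\left(2 \theta \right)}.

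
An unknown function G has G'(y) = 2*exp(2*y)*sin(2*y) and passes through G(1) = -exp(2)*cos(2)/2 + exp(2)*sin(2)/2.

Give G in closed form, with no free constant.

The proposed G(y) is checked by its d/dy: the result must match the given G'(y).
A general antiderivative is exp(2*y)*sin(2*y)/2 - exp(2*y)*cos(2*y)/2 + C.
The condition gives C = -exp(2)*cos(2)/2 + exp(2)*sin(2)/2 - (-exp(2)*cos(2)/2 + exp(2)*sin(2)/2) = 0.
So G(y) = exp(2*y)*sin(2*y)/2 - exp(2*y)*cos(2*y)/2.
Check: d/dy[exp(2*y)*sin(2*y)/2 - exp(2*y)*cos(2*y)/2] = 2*exp(2*y)*sin(2*y) = G'(y).

G(y) = exp(2*y)*sin(2*y)/2 - exp(2*y)*cos(2*y)/2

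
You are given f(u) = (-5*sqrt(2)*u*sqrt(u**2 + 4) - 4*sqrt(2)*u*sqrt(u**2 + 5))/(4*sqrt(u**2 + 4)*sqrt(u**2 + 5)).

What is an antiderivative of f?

Any candidate F(u) must reproduce f(u) exactly when differentiated.
Check: d/du[sqrt(2)*(-4*sqrt(u**2 + 4) - 5*sqrt(u**2 + 5))/4] = (-5*sqrt(2)*u*sqrt(u**2 + 4) - 4*sqrt(2)*u*sqrt(u**2 + 5))/(4*sqrt(u**2 + 4)*sqrt(u**2 + 5)) = f(u).

An antiderivative is F(u) = sqrt(2)*(-4*sqrt(u**2 + 4) - 5*sqrt(u**2 + 5))/4.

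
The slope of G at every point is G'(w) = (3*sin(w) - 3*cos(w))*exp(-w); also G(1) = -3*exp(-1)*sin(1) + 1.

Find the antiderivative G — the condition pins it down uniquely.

G'(w) has the shape u'v + uv' for u = -3*exp(-w) and v = sin(w) — it is the derivative of the product u*v.
A general antiderivative is -3*exp(-w)*sin(w) + C.
The condition gives C = -3*exp(-1)*sin(1) + 1 - (-3*exp(-1)*sin(1)) = 1.
So G(w) = 1 - 3*exp(-w)*sin(w).
Check: d/dw[1 - 3*exp(-w)*sin(w)] = (3*sin(w) - 3*cos(w))*exp(-w) = G'(w).

G(w) = 1 - 3*exp(-w)*sin(w)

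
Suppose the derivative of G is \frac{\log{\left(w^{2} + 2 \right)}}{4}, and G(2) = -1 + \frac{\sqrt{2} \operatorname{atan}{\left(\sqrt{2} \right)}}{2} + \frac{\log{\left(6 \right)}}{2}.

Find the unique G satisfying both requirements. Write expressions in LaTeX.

Since d/dw undoes antidifferentiation here, G(w) must give back the stated G'(w).
A general antiderivative is \frac{w \log{\left(w^{2} + 2 \right)}}{4} - \frac{w}{2} + \frac{\sqrt{2} \operatorname{atan}{\left(\frac{\sqrt{2} w}{2} \right)}}{2} + C.
The condition gives C = -1 + \frac{\sqrt{2} \operatorname{atan}{\left(\sqrt{2} \right)}}{2} + \frac{\log{\left(6 \right)}}{2} - (-1 + \frac{\sqrt{2} \operatorname{atan}{\left(\sqrt{2} \right)}}{2} + \frac{\log{\left(6 \right)}}{2}) = 0.
So G(w) = \frac{w \log{\left(w^{2} + 2 \right)} - 2 w + 2 \sqrt{2} \operatorname{atan}{\left(\frac{\sqrt{2} w}{2} \right)}}{4}.
Check: d/dw[\frac{w \log{\left(w^{2} + 2 \right)} - 2 w + 2 \sqrt{2} \operatorname{atan}{\left(\frac{\sqrt{2} w}{2} \right)}}{4}] = \frac{\log{\left(w^{2} + 2 \right)}}{4} = G'(w).

G(w) = \frac{w \log{\left(w^{2} + 2 \right)} - 2 w + 2 \sqrt{2} \operatorname{atan}{\left(\frac{\sqrt{2} w}{2} \right)}}{4}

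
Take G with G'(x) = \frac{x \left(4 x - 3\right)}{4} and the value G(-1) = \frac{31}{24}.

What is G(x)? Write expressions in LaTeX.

A candidate passes only if d/dx[G] lands on the given G'(x) exactly.
A general antiderivative is \frac{x^{3}}{3} - \frac{3 x^{2}}{8} + C.
The condition gives C = \frac{31}{24} - (- \frac{17}{24}) = 2.
So G(x) = \frac{8 x^{3} - 9 x^{2} + 48}{24}.
Check: d/dx[\frac{8 x^{3} - 9 x^{2} + 48}{24}] = x^{2} - \frac{3 x}{4}, which equals G'(x).

G(x) = \frac{8 x^{3} - 9 x^{2} + 48}{24}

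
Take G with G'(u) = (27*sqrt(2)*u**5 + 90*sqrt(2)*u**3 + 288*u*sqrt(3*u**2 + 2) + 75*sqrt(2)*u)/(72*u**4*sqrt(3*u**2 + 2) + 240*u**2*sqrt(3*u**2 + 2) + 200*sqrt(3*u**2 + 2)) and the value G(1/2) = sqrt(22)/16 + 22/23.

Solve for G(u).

G(u) = sqrt(3*u**2/2 + 1)/4 + 2 - 2/(u**2 + 5/3)

Recover the given G'(u) by differentiating a candidate G(u); any mismatch rules it out.
A general antiderivative is sqrt(3*u**2/2 + 1)/4 - 2/(u**2 + 5/3) + C.
The condition gives C = sqrt(22)/16 + 22/23 - (-24/23 + sqrt(22)/16) = 2.
So G(u) = sqrt(3*u**2/2 + 1)/4 + 2 - 2/(u**2 + 5/3).
Check: d/du[sqrt(3*u**2/2 + 1)/4 + 2 - 2/(u**2 + 5/3)] = (27*sqrt(2)*u**5 + 90*sqrt(2)*u**3 + 288*u*sqrt(3*u**2 + 2) + 75*sqrt(2)*u)/(72*u**4*sqrt(3*u**2 + 2) + 240*u**2*sqrt(3*u**2 + 2) + 200*sqrt(3*u**2 + 2)) = G'(u).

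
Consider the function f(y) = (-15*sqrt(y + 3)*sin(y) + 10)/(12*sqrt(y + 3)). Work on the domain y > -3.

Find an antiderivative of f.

An antiderivative is F(y) = 5*sqrt(y + 3)/3 + 5*cos(y)/4.

An antiderivative F(y) passes only if d/dy[F] lands on f(y) exactly.
Check: d/dy[5*sqrt(y + 3)/3 + 5*cos(y)/4] = (-15*sqrt(y + 3)*sin(y) + 10)/(12*sqrt(y + 3)) = f(y).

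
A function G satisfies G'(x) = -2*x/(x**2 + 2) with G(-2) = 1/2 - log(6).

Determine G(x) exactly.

G(x) = 1/2 - log(x**2 + 2)

G'(x) matches the chain-rule pattern g'(h)*h' with inner function h(x) = x**2 + 2; substituting u = h(x) collapses the integral.
A general antiderivative is -log(x**2 + 2) + C.
The condition gives C = 1/2 - log(6) - (-log(6)) = 1/2.
So G(x) = 1/2 - log(x**2 + 2).
Check: d/dx[1/2 - log(x**2 + 2)] = -2*x/(x**2 + 2) = G'(x).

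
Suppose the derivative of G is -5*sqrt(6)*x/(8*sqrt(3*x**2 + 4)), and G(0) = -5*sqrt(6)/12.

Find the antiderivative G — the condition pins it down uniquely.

The substitution u = x**2/2 + 2/3 works: G'(x) is exactly (dG/du)*(du/dx) for that inner function.
A general antiderivative is -5*sqrt(x**2/2 + 2/3)/4 + C.
The condition gives C = -5*sqrt(6)/12 - (-5*sqrt(6)/12) = 0.
So G(x) = -5*sqrt(x**2/2 + 2/3)/4.
Check: d/dx[-5*sqrt(x**2/2 + 2/3)/4] = -5*sqrt(6)*x/(8*sqrt(3*x**2 + 4)) = G'(x).

G(x) = -5*sqrt(x**2/2 + 2/3)/4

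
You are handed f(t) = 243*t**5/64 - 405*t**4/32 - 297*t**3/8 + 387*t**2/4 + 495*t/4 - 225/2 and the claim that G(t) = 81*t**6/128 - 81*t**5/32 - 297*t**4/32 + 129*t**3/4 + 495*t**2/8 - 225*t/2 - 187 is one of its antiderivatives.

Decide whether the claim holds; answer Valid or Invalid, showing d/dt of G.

d/dt[G] = 243*t**5/64 - 405*t**4/32 - 297*t**3/8 + 387*t**2/4 + 495*t/4 - 225/2
This equals f(t) exactly, so the claim holds.

Valid - the claim checks out under differentiation.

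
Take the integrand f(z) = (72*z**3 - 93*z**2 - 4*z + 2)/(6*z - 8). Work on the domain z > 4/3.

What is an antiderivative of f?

An antiderivative is F(z) = 4*z**3 + z**2/4 + log(3*z - 4)/3.

A first test for any F(z): its z-derivative must equal f(z) identically.
Check: d/dz[4*z**3 + z**2/4 + log(3*z - 4)/3] = (72*z**3 - 93*z**2 - 4*z + 2)/(6*z - 8) = f(z).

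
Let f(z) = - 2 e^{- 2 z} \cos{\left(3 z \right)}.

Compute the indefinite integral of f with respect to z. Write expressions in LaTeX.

Whatever form F(z) takes, F'(z) = f(z) is non-negotiable.
Check: d/dz[- \frac{6 e^{- 2 z} \sin{\left(3 z \right)}}{13} + \frac{4 e^{- 2 z} \cos{\left(3 z \right)}}{13}] = - 2 e^{- 2 z} \cos{\left(3 z \right)} = f(z).

F(z) = - \frac{6 e^{- 2 z} \sin{\left(3 z \right)}}{13} + \frac{4 e^{- 2 z} \cos{\left(3 z \right)}}{13} + C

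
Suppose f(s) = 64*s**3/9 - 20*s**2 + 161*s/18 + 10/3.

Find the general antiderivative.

f matches the chain-rule pattern g'(h)*h' with inner function h(s) = 2*s**2/3 - 5*s/4 - 1/3; substituting u = h(s) collapses the integral.
Check: d/ds[(8*s**2 - 15*s - 4)**2/36] = 64*s**3/9 - 20*s**2 + 161*s/18 + 10/3 = f(s).

F(s) = (8*s**2 - 15*s - 4)**2/36 + C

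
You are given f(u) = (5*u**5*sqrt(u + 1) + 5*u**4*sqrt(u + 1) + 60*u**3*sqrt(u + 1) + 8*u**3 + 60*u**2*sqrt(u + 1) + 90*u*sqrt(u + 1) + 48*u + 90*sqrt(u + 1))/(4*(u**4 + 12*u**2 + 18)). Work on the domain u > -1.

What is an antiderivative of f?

An antiderivative is F(u) = (u + 1)**(5/2)/2 + log(u**4/3 + 4*u**2 + 6)/2.

Any candidate F(u) must reproduce f(u) exactly when differentiated.
Check: d/du[(u + 1)**(5/2)/2 + log(u**4/3 + 4*u**2 + 6)/2] = (5*u**5*sqrt(u + 1) + 5*u**4*sqrt(u + 1) + 60*u**3*sqrt(u + 1) + 8*u**3 + 60*u**2*sqrt(u + 1) + 90*u*sqrt(u + 1) + 48*u + 90*sqrt(u + 1))/(4*u**4 + 48*u**2 + 72), which equals f(u).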